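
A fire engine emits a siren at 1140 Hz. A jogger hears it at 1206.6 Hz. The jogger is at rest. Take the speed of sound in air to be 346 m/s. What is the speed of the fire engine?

19.1 m/s

f' > f, so the fire engine is approaching.
f' = f · v/(v − v_s) ⇒ v_s = v · |1 − f/f'|.
v_s = 346 × |1 − 1140/1206.6| = 346 × 0.0552 ≈ 19.1 m/s.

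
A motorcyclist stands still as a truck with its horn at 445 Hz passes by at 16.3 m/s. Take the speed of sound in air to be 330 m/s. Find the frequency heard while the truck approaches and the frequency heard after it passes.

Approaching: f₁ = f · v/(v − v_s) = 445 × 330/313.7 ≈ 468 Hz.
Receding: f₂ = f · v/(v + v_s) = 445 × 330/346.3 ≈ 424 Hz.

468 Hz approaching; 424 Hz receding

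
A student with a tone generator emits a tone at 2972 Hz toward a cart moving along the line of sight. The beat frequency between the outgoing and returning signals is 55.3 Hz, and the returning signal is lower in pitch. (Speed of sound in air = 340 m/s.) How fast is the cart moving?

Double Doppler shift off a moving reflector: f₂ = f₀ · (v + u)/(v − u) (u > 0 toward emitter).
Returning signal is lower, so f₂ = f₀ − Δf = 2972 − 55.3 = 2916.7 Hz.
Rearranging, u = v · (f₂ − f₀)/(f₂ + f₀) = 340 × -55.3/5888.7 ≈ -3.2 m/s.
So the cart is moving at 3.2 m/s away from the emitter.

3.2 m/s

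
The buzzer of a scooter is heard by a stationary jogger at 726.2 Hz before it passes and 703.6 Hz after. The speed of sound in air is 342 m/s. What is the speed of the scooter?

f₁/f₂ = (v + v_s)/(v − v_s), so v_s = v · (f₁ − f₂)/(f₁ + f₂).
v_s = 342 × (726.2 − 703.6)/(726.2 + 703.6) = 342 × 22.6/1429.8 ≈ 5.4 m/s.

5.4 m/s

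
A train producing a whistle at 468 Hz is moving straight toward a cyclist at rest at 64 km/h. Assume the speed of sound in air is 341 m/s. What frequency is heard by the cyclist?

64 km/h = 17.78 m/s.
Moving source, stationary observer: f' = f · v/(v − v_s) since the source is approaching.
f' = 468 × 341/(341 − 17.78) = 468 × 341/323.2 ≈ 494 Hz.

494 Hz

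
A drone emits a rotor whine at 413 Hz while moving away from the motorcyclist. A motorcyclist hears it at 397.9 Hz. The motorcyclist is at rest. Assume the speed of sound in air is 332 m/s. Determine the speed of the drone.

f' = f · v/(v + v_s) ⇒ v_s = v · |1 − f/f'|.
v_s = 332 × |1 − 413/397.9| = 332 × 0.03795 ≈ 12.6 m/s.

12.6 m/s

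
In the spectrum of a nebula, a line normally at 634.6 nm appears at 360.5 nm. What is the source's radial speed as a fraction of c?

λ'/λ₀ = 0.5681 < 1 (blueshift), so the source is approaching.
λ'/λ₀ = √((1 − β)/(1 + β)) for an approaching source ⇒ β = (1 − r²)/(1 + r²) with r = λ'/λ₀.
β = (1 − 0.3227)/(1 + 0.3227) ≈ 0.512.

0.512c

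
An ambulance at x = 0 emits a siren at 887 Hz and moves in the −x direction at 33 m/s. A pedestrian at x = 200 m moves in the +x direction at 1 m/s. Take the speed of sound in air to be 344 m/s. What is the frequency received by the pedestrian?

The observer lies on the +x side, so the source is heading away from the observer and the observer is heading away from the source.
General Doppler shift: f' = f · (v − v_o)/(v + v_s).
f' = 887 × (344 − 1)/(344 + 33) = 887 × 343/377 ≈ 807 Hz.

807 Hz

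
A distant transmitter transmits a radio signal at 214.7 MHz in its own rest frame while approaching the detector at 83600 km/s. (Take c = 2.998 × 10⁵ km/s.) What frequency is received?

β = v/c = 83600/299800 = 0.2789.
Relativistic Doppler for frequency: f' = f₀ · √((1 + β)/(1 − β)).
f' = 214.7 × √(1.2789/0.7211) = 214.7 × 1.33167 ≈ 285.9 MHz.

285.9 MHz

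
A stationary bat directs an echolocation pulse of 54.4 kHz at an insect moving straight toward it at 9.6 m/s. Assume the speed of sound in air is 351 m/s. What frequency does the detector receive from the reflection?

At the insect (a moving observer), f₁ = f₀ · (v + u)/v = 54.4 × 360.6/351 ≈ 55.9 kHz.
On reflection it acts as a source moving toward the stationary detector: f₂ = f₁ · v/(v − u) = 55.9 × 351/341.4 ≈ 57.5 kHz.
Equivalently f₂ = f₀ · (v + u)/(v − u).

57.5 kHz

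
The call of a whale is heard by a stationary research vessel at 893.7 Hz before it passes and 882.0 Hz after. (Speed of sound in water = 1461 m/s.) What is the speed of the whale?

f₁/f₂ = (v + v_s)/(v − v_s), so v_s = v · (f₁ − f₂)/(f₁ + f₂).
v_s = 1461 × (893.7 − 882.0)/(893.7 + 882.0) = 1461 × 11.7/1775.7 ≈ 9.6 m/s.

9.6 m/s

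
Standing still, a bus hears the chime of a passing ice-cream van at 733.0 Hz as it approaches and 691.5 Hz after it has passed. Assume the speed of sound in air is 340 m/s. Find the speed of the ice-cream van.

9.9 m/s

f₁/f₂ = (v + v_s)/(v − v_s), so v_s = v · (f₁ − f₂)/(f₁ + f₂).
v_s = 340 × (733.0 − 691.5)/(733.0 + 691.5) = 340 × 41.5/1424.5 ≈ 9.9 m/s.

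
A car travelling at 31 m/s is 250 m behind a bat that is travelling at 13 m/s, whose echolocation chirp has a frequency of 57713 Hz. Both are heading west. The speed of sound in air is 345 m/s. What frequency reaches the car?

The car is behind, so the bat is moving away from it while the car is moving toward the bat.
General Doppler shift: f' = f · (v + v_o)/(v + v_s).
f' = 57713 × (345 + 31)/(345 + 13) = 57713 × 376/358 ≈ 60615 Hz.

60615 Hz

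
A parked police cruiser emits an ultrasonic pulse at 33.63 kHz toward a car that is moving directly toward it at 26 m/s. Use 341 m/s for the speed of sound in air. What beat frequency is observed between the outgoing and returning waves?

The car first receives the wave as a moving observer: f₁ = f₀ · (v + u)/v = 33.63 × (341 + 26)/341 ≈ 36.19 kHz.
The reflection then acts as a moving source: f₂ = f₁ · v/(v − u) ≈ 39.18 kHz.
Equivalently f₂ = f₀ · (v + u)/(v − u).
Beat frequency (with f₀ = 33630 Hz): |f₂ − f₀| = 2u·f₀/(v − u) = 2 × 26 × 33630/315 ≈ 5552 Hz.

5552 Hz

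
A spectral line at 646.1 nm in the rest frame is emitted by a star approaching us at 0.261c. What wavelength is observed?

494.6 nm

Relativistic Doppler for wavelength: λ' = λ₀ · √((1 − β)/(1 + β)).
λ' = 646.1 × √(0.7390/1.2610) = 646.1 × 0.76553 ≈ 494.6 nm.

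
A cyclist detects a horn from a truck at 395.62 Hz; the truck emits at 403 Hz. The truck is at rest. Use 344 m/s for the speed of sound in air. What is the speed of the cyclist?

6.3 m/s

f' < f, so the cyclist is receding.
f' = f · (v − v_o)/v ⇒ v_o = v · |f'/f − 1|.
v_o = 344 × |395.62/403 − 1| = 344 × 0.01831 ≈ 6.3 m/s.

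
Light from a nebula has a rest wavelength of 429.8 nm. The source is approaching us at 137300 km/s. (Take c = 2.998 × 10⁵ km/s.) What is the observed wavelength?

β = v/c = 137300/299800 = 0.4580.
Relativistic Doppler for wavelength: λ' = λ₀ · √((1 − β)/(1 + β)).
λ' = 429.8 × √(0.5420/1.4580) = 429.8 × 0.60973 ≈ 262.1 nm.

262.1 nm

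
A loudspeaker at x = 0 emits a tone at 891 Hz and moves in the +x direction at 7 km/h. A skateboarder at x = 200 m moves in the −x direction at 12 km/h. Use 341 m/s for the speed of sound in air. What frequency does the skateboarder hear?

905 Hz

7 km/h = 1.944 m/s; 12 km/h = 3.333 m/s.
The observer lies on the +x side, so the source is heading toward the observer and the observer is heading toward the source.
General Doppler shift: f' = f · (v + v_o)/(v − v_s).
f' = 891 × (341 + 3.333)/(341 − 1.944) = 891 × 344.33/339.06 ≈ 905 Hz.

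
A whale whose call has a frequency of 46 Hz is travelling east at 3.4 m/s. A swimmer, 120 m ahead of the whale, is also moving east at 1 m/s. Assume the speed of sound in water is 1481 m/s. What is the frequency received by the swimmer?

The swimmer is ahead, so the whale is moving toward it while the swimmer is moving away from the whale.
General Doppler shift: f' = f · (v − v_o)/(v − v_s).
f' = 46 × (1481 − 1)/(1481 − 3.4) = 46 × 1480/1477.6 ≈ 46.1 Hz.

46.1 Hz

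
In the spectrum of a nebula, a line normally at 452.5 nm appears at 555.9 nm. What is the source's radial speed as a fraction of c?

0.203c

λ'/λ₀ = 1.2285 > 1 (redshift), so the source is receding.
λ'/λ₀ = √((1 + β)/(1 − β)) for a receding source ⇒ β = (r² − 1)/(r² + 1) with r = λ'/λ₀.
β = (1.5092 − 1)/(1.5092 + 1) ≈ 0.203.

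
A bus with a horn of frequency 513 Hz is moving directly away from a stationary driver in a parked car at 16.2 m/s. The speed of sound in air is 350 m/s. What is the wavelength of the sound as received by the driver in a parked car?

71.4 cm

Moving source, stationary observer: f' = f · v/(v + v_s) since the source is receding.
f' = 513 × 350/(350 + 16.2) ≈ 490 Hz.
λ' = v/f' = 350/490.306 ≈ 71.4 cm.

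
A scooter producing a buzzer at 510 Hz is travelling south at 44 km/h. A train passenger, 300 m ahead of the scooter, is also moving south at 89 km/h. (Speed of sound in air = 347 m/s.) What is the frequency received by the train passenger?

44 km/h = 12.22 m/s; 89 km/h = 24.72 m/s.
The train passenger is ahead, so the scooter is moving toward it while the train passenger is moving away from the scooter.
Both move, so f' = f · (v − v_o)/(v − v_s).
f' = 510 × (347 − 24.72)/(347 − 12.22) = 510 × 322.28/334.78 ≈ 491 Hz.

491 Hz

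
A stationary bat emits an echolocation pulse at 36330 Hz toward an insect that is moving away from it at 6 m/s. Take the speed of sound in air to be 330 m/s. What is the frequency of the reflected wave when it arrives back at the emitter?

At the insect (a moving observer), f₁ = f₀ · (v − u)/v = 36330 × 324/330 ≈ 35669 Hz.
The reflection then acts as a moving source: f₂ = f₁ · v/(v + u) ≈ 35032 Hz.
Equivalently f₂ = f₀ · (v − u)/(v + u).

35032 Hz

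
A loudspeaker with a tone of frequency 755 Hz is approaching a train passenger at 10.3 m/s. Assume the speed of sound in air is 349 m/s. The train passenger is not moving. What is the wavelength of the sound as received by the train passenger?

With the source moving toward a stationary observer, f' = f · v/(v − v_s).
f' = 755 × 349/(349 − 10.3) ≈ 778 Hz.
λ' = v/f' = 349/777.96 ≈ 44.9 cm.

44.9 cm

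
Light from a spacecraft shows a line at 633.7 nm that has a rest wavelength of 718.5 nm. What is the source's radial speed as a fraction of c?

0.125c

λ'/λ₀ = 0.8820 < 1 (blueshift), so the source is approaching.
λ'/λ₀ = √((1 − β)/(1 + β)) for an approaching source ⇒ β = (1 − r²)/(1 + r²) with r = λ'/λ₀.
β = (1 − 0.7779)/(1 + 0.7779) ≈ 0.125.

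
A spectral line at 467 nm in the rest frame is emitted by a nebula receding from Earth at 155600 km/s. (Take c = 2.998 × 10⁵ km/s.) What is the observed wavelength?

829.9 nm

β = v/c = 155600/299800 = 0.5190.
Relativistic Doppler for wavelength: λ' = λ₀ · √((1 + β)/(1 − β)).
λ' = 467 × √(1.5190/0.4810) = 467 × 1.77711 ≈ 829.9 nm.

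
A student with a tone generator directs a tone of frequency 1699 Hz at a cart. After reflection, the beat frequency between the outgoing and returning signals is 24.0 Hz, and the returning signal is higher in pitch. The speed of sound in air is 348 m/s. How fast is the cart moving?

Double Doppler shift off a moving reflector: f₂ = f₀ · (v + u)/(v − u) (u > 0 toward emitter).
Returning signal is higher, so f₂ = f₀ + Δf = 1699 + 24 = 1723 Hz.
Rearranging, u = v · (f₂ − f₀)/(f₂ + f₀) = 348 × 24/3422 ≈ 2.44 m/s.
So the cart is moving at 2.44 m/s toward the emitter.

2.44 m/s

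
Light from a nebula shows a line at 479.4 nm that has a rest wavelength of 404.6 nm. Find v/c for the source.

0.168

λ'/λ₀ = 1.1849 > 1 (redshift), so the source is receding.
λ'/λ₀ = √((1 + β)/(1 − β)) for a receding source ⇒ β = (r² − 1)/(r² + 1) with r = λ'/λ₀.
β = (1.4039 − 1)/(1.4039 + 1) ≈ 0.168.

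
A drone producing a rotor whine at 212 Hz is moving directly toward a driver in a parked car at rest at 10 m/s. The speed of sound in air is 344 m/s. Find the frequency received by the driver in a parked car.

218 Hz

Moving source, stationary observer: f' = f · v/(v − v_s) since the source is approaching.
f' = 212 × 344/(344 − 10) = 212 × 344/334 ≈ 218 Hz.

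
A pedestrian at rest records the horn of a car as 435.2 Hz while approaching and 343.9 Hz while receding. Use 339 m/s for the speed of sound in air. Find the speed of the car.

40 m/s

f₁/f₂ = (v + v_s)/(v − v_s), so v_s = v · (f₁ − f₂)/(f₁ + f₂).
v_s = 339 × (435.2 − 343.9)/(435.2 + 343.9) = 339 × 91.3/779.1 ≈ 40 m/s.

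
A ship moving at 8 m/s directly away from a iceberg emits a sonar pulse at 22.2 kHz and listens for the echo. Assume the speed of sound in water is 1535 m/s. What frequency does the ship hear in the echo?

22.0 kHz

The iceberg receives the sound from a moving source: f₁ = f₀ · v/(v + v_e) = 22.2 × 1535/1543 ≈ 22.1 kHz.
On the return leg the ship is a moving observer: f₂ = f₁ · (v − v_e)/v = 22.1 × 1527/1535 ≈ 22.0 kHz.
Equivalently f₂ = f₀ · (v − v_e)/(v + v_e).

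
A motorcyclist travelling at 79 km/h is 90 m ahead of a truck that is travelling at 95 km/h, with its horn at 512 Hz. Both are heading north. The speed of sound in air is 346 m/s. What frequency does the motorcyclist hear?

519 Hz

95 km/h = 26.39 m/s; 79 km/h = 21.94 m/s.
The motorcyclist is ahead, so the truck is moving toward it while the motorcyclist is moving away from the truck.
Both move, so f' = f · (v − v_o)/(v − v_s).
f' = 512 × (346 − 21.94)/(346 − 26.39) = 512 × 324.06/319.61 ≈ 519 Hz.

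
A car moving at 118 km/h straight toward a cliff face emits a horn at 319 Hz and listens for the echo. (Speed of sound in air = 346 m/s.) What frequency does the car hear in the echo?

118 km/h = 32.78 m/s.
The cliff face receives the sound from a moving source: f₁ = f₀ · v/(v − v_e) = 319 × 346/313.22 ≈ 352 Hz.
On the return leg the car is a moving observer: f₂ = f₁ · (v + v_e)/v = 352 × 378.78/346 ≈ 386 Hz.
Equivalently f₂ = f₀ · (v + v_e)/(v − v_e).

386 Hz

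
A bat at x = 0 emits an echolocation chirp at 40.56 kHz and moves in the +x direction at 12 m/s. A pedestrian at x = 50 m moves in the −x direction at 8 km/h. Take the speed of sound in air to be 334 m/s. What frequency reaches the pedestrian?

42.4 kHz

8 km/h = 2.222 m/s.
The observer lies on the +x side, so the source is heading toward the observer and the observer is heading toward the source.
With source approaching and observer approaching, f' = f · (v + v_o)/(v − v_s).
f' = 40.56 × (334 + 2.222)/(334 − 12) = 40.56 × 336.22/322 ≈ 42.4 kHz.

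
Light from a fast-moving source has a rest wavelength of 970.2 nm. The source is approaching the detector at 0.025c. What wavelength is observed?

Relativistic Doppler for wavelength: λ' = λ₀ · √((1 − β)/(1 + β)).
λ' = 970.2 × √(0.9750/1.0250) = 970.2 × 0.97530 ≈ 946.2 nm.

946.2 nm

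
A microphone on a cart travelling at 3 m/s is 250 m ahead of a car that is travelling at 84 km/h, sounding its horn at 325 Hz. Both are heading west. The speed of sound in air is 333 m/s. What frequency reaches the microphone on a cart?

84 km/h = 23.33 m/s.
The microphone on a cart is ahead, so the car is moving toward it while the microphone on a cart is moving away from the car.
Both move, so f' = f · (v − v_o)/(v − v_s).
f' = 325 × (333 − 3)/(333 − 23.33) = 325 × 330/309.67 ≈ 346 Hz.

346 Hz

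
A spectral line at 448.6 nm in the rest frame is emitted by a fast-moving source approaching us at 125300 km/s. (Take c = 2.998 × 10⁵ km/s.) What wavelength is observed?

287.4 nm

β = v/c = 125300/299800 = 0.4179.
Relativistic Doppler for wavelength: λ' = λ₀ · √((1 − β)/(1 + β)).
λ' = 448.6 × √(0.5821/1.4179) = 448.6 × 0.64070 ≈ 287.4 nm.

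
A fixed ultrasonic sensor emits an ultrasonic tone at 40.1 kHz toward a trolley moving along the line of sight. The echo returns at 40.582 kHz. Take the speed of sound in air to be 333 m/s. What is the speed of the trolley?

Double Doppler shift off a moving reflector: f₂ = f₀ · (v + u)/(v − u) (u > 0 toward emitter).
Rearranging, u = v · (f₂ − f₀)/(f₂ + f₀) = 333 × 0.482/80.682 ≈ 1.99 m/s.
So the trolley is moving at 1.99 m/s toward the emitter.

1.99 m/s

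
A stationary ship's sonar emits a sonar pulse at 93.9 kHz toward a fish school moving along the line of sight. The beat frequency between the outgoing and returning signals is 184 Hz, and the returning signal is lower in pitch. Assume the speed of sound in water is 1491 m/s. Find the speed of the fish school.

Double Doppler shift off a moving reflector: f₂ = f₀ · (v + u)/(v − u) (u > 0 toward emitter).
Returning signal is lower, so f₂ = f₀ − Δf = 93900 − 184 = 93716 Hz.
Rearranging, u = v · (f₂ − f₀)/(f₂ + f₀) = 1491 × -184/187616 ≈ -1.46 m/s.
So the fish school is moving at 1.46 m/s away from the emitter.

1.46 m/s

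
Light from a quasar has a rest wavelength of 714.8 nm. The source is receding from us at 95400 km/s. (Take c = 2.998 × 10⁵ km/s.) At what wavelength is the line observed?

β = v/c = 95400/299800 = 0.3182.
Relativistic Doppler for wavelength: λ' = λ₀ · √((1 + β)/(1 − β)).
λ' = 714.8 × √(1.3182/0.6818) = 714.8 × 1.39049 ≈ 993.9 nm.

993.9 nm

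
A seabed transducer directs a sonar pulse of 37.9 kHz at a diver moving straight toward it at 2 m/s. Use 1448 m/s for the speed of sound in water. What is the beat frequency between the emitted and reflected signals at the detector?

At the diver (a moving observer), f₁ = f₀ · (v + u)/v = 37.9 × 1450/1448 ≈ 37.9523 kHz.
On reflection it acts as a source moving toward the stationary detector: f₂ = f₁ · v/(v − u) = 37.9523 × 1448/1446 ≈ 38.0048 kHz.
Equivalently f₂ = f₀ · (v + u)/(v − u).
Beat frequency (with f₀ = 37900 Hz): |f₂ − f₀| = 2u·f₀/(v − u) = 2 × 2 × 37900/1446 ≈ 105 Hz.

105 Hz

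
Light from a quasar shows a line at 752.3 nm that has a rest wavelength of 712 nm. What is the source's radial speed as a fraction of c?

λ'/λ₀ = 1.0566 > 1 (redshift), so the source is receding.
λ'/λ₀ = √((1 + β)/(1 − β)) for a receding source ⇒ β = (r² − 1)/(r² + 1) with r = λ'/λ₀.
β = (1.1164 − 1)/(1.1164 + 1) ≈ 0.055.

0.055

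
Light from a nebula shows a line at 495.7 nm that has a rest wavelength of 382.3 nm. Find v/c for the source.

λ'/λ₀ = 1.2966 > 1 (redshift), so the source is receding.
λ'/λ₀ = √((1 + β)/(1 − β)) for a receding source ⇒ β = (r² − 1)/(r² + 1) with r = λ'/λ₀.
β = (1.6812 − 1)/(1.6812 + 1) ≈ 0.254.

0.254c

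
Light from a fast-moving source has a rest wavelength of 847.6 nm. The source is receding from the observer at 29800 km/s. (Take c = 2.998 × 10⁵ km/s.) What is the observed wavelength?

936.5 nm

β = v/c = 29800/299800 = 0.0994.
Relativistic Doppler for wavelength: λ' = λ₀ · √((1 + β)/(1 − β)).
λ' = 847.6 × √(1.0994/0.9006) = 847.6 × 1.10487 ≈ 936.5 nm.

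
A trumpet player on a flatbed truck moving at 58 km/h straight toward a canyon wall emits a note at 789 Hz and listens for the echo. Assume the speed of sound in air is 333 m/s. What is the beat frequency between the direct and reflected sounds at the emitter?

58 km/h = 16.11 m/s.
The canyon wall receives the sound from a moving source: f₁ = f₀ · v/(v − v_e) = 789 × 333/316.89 ≈ 829.1 Hz.
On the return leg the trumpet player on a flatbed truck is a moving observer: f₂ = f₁ · (v + v_e)/v = 829.1 × 349.11/333 ≈ 869.2 Hz.
Beat against the emitted tone: |f₂ − f₀| = 2v_e·f₀/(v − v_e) = 2 × 16.11 × 789/316.89 ≈ 80 Hz.

80 Hz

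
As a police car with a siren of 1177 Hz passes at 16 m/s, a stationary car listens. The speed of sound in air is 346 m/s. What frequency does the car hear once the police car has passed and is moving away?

1125 Hz

Receding: f₂ = f · v/(v + v_s) = 1177 × 346/362 ≈ 1125 Hz.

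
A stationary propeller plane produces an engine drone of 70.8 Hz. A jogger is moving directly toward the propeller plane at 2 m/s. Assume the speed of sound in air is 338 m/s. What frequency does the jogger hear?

Only the observer moves, toward the source, so f' = f · (v + v_o)/v.
f' = 70.8 × (338 + 2)/338 = 70.8 × 340/338 ≈ 71 Hz.

71 Hz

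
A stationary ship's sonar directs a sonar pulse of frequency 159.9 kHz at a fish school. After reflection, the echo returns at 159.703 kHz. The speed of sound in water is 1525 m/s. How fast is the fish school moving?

Double Doppler shift off a moving reflector: f₂ = f₀ · (v + u)/(v − u) (u > 0 toward emitter).
Rearranging, u = v · (f₂ − f₀)/(f₂ + f₀) = 1525 × -0.197/319.603 ≈ -0.94 m/s.
So the fish school is moving at 0.94 m/s away from the emitter.

0.94 m/s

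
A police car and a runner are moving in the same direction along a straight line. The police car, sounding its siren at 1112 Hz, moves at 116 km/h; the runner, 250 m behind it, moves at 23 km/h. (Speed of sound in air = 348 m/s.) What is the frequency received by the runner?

116 km/h = 32.22 m/s; 23 km/h = 6.389 m/s.
The runner is behind, so the police car is moving away from it while the runner is moving toward the police car.
General Doppler shift: f' = f · (v + v_o)/(v + v_s).
f' = 1112 × (348 + 6.389)/(348 + 32.22) = 1112 × 354.39/380.22 ≈ 1036 Hz.

1036 Hz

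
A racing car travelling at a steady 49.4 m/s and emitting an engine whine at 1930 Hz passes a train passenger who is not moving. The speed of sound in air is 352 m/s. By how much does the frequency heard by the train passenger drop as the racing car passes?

553 Hz

Approaching: f₁ = f · v/(v − v_s) = 1930 × 352/302.6 ≈ 2245 Hz.
Receding: f₂ = f · v/(v + v_s) = 1930 × 352/401.4 ≈ 1692 Hz.
Drop: f₁ − f₂ = 2f·v·v_s/(v² − v_s²) = 2 × 1930 × 352 × 49.4/(352² − 49.4²) ≈ 553 Hz.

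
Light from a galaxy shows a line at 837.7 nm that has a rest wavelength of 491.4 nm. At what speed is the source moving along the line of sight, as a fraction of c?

λ'/λ₀ = 1.7047 > 1 (redshift), so the source is receding.
λ'/λ₀ = √((1 + β)/(1 − β)) for a receding source ⇒ β = (r² − 1)/(r² + 1) with r = λ'/λ₀.
β = (2.9061 − 1)/(2.9061 + 1) ≈ 0.488.

0.488c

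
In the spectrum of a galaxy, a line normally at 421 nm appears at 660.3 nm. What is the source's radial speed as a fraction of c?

0.422

λ'/λ₀ = 1.5684 > 1 (redshift), so the source is receding.
λ'/λ₀ = √((1 + β)/(1 − β)) for a receding source ⇒ β = (r² − 1)/(r² + 1) with r = λ'/λ₀.
β = (2.4599 − 1)/(2.4599 + 1) ≈ 0.422.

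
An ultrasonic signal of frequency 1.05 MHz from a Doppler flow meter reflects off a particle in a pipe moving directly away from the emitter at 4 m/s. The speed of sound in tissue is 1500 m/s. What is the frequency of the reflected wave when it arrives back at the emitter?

The particle in a pipe first receives the wave as a moving observer: f₁ = f₀ · (v − u)/v = 1.05 × (1500 − 4)/1500 ≈ 1.0472 MHz.
The reflection then acts as a moving source: f₂ = f₁ · v/(v + u) ≈ 1.0444 MHz.

1.0444 MHz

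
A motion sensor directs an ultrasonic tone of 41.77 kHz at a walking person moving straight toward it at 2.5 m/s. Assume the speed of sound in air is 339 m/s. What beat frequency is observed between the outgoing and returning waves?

621 Hz

At the walking person (a moving observer), f₁ = f₀ · (v + u)/v = 41.77 × 341.5/339 ≈ 42.078 kHz.
The reflection then acts as a moving source: f₂ = f₁ · v/(v − u) ≈ 42.391 kHz.
Equivalently f₂ = f₀ · (v + u)/(v − u).
Beat frequency (with f₀ = 41770 Hz): |f₂ − f₀| = 2u·f₀/(v − u) = 2 × 2.5 × 41770/336.5 ≈ 621 Hz.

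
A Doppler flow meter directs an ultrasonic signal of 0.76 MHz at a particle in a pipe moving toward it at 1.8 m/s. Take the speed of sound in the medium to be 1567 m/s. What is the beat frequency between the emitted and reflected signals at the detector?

The particle in a pipe first receives the wave as a moving observer: f₁ = f₀ · (v + u)/v = 0.76 × (1567 + 1.8)/1567 ≈ 0.760873 MHz.
On reflection it acts as a source moving toward the stationary detector: f₂ = f₁ · v/(v − u) = 0.760873 × 1567/1565.2 ≈ 0.761748 MHz.
Equivalently f₂ = f₀ · (v + u)/(v − u).
Beat frequency (with f₀ = 760000 Hz): |f₂ − f₀| = 2u·f₀/(v − u) = 2 × 1.8 × 760000/1565.2 ≈ 1748 Hz.

1748 Hz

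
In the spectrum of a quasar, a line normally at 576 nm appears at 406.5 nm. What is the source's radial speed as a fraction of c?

λ'/λ₀ = 0.7057 < 1 (blueshift), so the source is approaching.
λ'/λ₀ = √((1 − β)/(1 + β)) for an approaching source ⇒ β = (1 − r²)/(1 + r²) with r = λ'/λ₀.
β = (1 − 0.4981)/(1 + 0.4981) ≈ 0.335.

0.335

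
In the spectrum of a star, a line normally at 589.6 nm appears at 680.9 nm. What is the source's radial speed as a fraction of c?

λ'/λ₀ = 1.1549 > 1 (redshift), so the source is receding.
λ'/λ₀ = √((1 + β)/(1 − β)) for a receding source ⇒ β = (r² − 1)/(r² + 1) with r = λ'/λ₀.
β = (1.3337 − 1)/(1.3337 + 1) ≈ 0.143.

0.143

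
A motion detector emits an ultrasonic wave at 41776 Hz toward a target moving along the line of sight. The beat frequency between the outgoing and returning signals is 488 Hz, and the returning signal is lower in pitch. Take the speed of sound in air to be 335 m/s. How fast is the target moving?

Double Doppler shift off a moving reflector: f₂ = f₀ · (v + u)/(v − u) (u > 0 toward emitter).
Returning signal is lower, so f₂ = f₀ − Δf = 41776 − 488 = 41288 Hz.
Rearranging, u = v · (f₂ − f₀)/(f₂ + f₀) = 335 × -488/83064 ≈ -1.97 m/s.
So the target is moving at 1.97 m/s away from the emitter.

1.97 m/s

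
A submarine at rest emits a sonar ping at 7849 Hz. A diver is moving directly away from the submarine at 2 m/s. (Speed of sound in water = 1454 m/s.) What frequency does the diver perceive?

7838 Hz

Moving observer, stationary source: f' = f · (v − v_o)/v.
f' = 7849 × (1454 − 2)/1454 = 7849 × 1452/1454 ≈ 7838 Hz.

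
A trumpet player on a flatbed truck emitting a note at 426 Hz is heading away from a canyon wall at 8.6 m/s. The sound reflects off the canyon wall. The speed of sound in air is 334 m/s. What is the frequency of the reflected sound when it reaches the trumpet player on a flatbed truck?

The canyon wall receives the sound from a moving source: f₁ = f₀ · v/(v + v_e) = 426 × 334/342.6 ≈ 415 Hz.
On the return leg the trumpet player on a flatbed truck is a moving observer: f₂ = f₁ · (v − v_e)/v = 415 × 325.4/334 ≈ 405 Hz.

405 Hz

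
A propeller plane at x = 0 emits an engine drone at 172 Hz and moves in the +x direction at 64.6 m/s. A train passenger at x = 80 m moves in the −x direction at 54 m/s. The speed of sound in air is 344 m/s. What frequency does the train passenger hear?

The observer lies on the +x side, so the source is heading toward the observer and the observer is heading toward the source.
With source approaching and observer approaching, f' = f · (v + v_o)/(v − v_s).
f' = 172 × (344 + 54)/(344 − 64.6) = 172 × 398/279.4 ≈ 245 Hz.

245 Hz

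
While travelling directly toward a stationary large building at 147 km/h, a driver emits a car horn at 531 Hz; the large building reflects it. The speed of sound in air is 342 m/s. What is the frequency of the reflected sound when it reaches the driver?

147 km/h = 40.83 m/s.
The large building receives the sound from a moving source: f₁ = f₀ · v/(v − v_e) = 531 × 342/301.17 ≈ 603 Hz.
On the return leg the driver is a moving observer: f₂ = f₁ · (v + v_e)/v = 603 × 382.83/342 ≈ 675 Hz.
Equivalently f₂ = f₀ · (v + v_e)/(v − v_e).

675 Hz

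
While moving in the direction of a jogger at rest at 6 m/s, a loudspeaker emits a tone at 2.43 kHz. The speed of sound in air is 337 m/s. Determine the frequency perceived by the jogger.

Only the source moves, toward the listener, so f' = f · v/(v − v_s).
f' = 2.43 × 337/(337 − 6) = 2.43 × 337/331 ≈ 2.47 kHz.

2.47 kHz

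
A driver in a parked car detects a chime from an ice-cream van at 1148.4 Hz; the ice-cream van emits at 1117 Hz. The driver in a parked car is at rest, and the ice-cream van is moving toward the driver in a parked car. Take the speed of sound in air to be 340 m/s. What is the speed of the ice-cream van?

9.3 m/s

f' = f · v/(v − v_s) ⇒ v_s = v · |1 − f/f'|.
v_s = 340 × |1 − 1117/1148.4| = 340 × 0.02734 ≈ 9.3 m/s.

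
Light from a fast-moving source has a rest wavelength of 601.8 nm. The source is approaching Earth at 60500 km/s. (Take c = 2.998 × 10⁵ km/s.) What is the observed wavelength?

β = v/c = 60500/299800 = 0.2018.
Relativistic Doppler for wavelength: λ' = λ₀ · √((1 − β)/(1 + β)).
λ' = 601.8 × √(0.7982/1.2018) = 601.8 × 0.81497 ≈ 490.4 nm.

490.4 nm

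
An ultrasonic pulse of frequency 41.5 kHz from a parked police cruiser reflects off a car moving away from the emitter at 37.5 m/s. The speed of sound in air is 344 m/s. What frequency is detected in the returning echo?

33.3 kHz

The car first receives the wave as a moving observer: f₁ = f₀ · (v − u)/v = 41.5 × (344 − 37.5)/344 ≈ 37.0 kHz.
On reflection it acts as a source moving away from the stationary detector: f₂ = f₁ · v/(v + u) = 37.0 × 344/381.5 ≈ 33.3 kHz.
Equivalently f₂ = f₀ · (v − u)/(v + u).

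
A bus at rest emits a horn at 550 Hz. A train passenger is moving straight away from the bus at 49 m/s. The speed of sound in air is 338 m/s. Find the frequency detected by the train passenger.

470 Hz

Only the observer moves, away from the source, so f' = f · (v − v_o)/v.
f' = 550 × (338 − 49)/338 = 550 × 289/338 ≈ 470 Hz.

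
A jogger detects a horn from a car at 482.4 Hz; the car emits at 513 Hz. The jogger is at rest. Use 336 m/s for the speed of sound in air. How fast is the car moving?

21.3 m/s

f' < f, so the car is receding.
f' = f · v/(v + v_s) ⇒ v_s = v · |1 − f/f'|.
v_s = 336 × |1 − 513/482.4| = 336 × 0.06343 ≈ 21.3 m/s.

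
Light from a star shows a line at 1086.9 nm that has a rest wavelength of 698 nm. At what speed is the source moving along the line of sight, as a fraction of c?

λ'/λ₀ = 1.5572 > 1 (redshift), so the source is receding.
λ'/λ₀ = √((1 + β)/(1 − β)) for a receding source ⇒ β = (r² − 1)/(r² + 1) with r = λ'/λ₀.
β = (2.4248 − 1)/(2.4248 + 1) ≈ 0.416.

0.416c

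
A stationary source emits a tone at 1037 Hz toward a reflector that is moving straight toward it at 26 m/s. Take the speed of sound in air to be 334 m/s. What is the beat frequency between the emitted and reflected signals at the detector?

175 Hz

At the reflector (a moving observer), f₁ = f₀ · (v + u)/v = 1037 × 360/334 ≈ 1117.7 Hz.
The reflection then acts as a moving source: f₂ = f₁ · v/(v − u) ≈ 1212.1 Hz.
Beat frequency: |f₂ − f₀| = 2u·f₀/(v − u) = 2 × 26 × 1037/308 ≈ 175 Hz.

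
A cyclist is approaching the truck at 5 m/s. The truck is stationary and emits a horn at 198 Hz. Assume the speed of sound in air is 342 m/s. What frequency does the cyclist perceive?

201 Hz

Moving observer, stationary source: f' = f · (v + v_o)/v.
f' = 198 × (342 + 5)/342 = 198 × 347/342 ≈ 201 Hz.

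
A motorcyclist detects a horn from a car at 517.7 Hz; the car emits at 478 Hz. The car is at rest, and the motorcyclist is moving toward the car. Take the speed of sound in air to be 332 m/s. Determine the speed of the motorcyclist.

28 m/s

f' = f · (v + v_o)/v ⇒ v_o = v · |f'/f − 1|.
v_o = 332 × |517.7/478 − 1| = 332 × 0.08305 ≈ 28 m/s.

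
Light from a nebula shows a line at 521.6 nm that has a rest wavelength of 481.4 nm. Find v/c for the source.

λ'/λ₀ = 1.0835 > 1 (redshift), so the source is receding.
λ'/λ₀ = √((1 + β)/(1 − β)) for a receding source ⇒ β = (r² − 1)/(r² + 1) with r = λ'/λ₀.
β = (1.1740 − 1)/(1.1740 + 1) ≈ 0.080.

0.080c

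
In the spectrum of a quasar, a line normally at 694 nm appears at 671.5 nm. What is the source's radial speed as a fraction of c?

0.033

λ'/λ₀ = 0.9676 < 1 (blueshift), so the source is approaching.
λ'/λ₀ = √((1 − β)/(1 + β)) for an approaching source ⇒ β = (1 − r²)/(1 + r²) with r = λ'/λ₀.
β = (1 − 0.9362)/(1 + 0.9362) ≈ 0.033.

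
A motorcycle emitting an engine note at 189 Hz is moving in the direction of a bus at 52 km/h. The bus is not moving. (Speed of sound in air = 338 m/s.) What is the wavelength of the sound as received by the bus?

1.71 m

52 km/h = 14.44 m/s.
With the source moving toward a stationary observer, f' = f · v/(v − v_s).
f' = 189 × 338/(338 − 14.44) ≈ 197 Hz.
λ' = v/f' = 338/197.438 ≈ 1.71 m.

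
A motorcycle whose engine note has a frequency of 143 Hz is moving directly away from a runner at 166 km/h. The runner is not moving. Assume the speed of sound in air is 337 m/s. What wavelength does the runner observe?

2.68 m

166 km/h = 46.11 m/s.
Only the source moves, away from the listener, so f' = f · v/(v + v_s).
f' = 143 × 337/(337 + 46.11) ≈ 126 Hz.
λ' = v/f' = 337/125.789 ≈ 2.68 m.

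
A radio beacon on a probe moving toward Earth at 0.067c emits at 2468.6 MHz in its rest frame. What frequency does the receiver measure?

Relativistic Doppler for frequency: f' = f₀ · √((1 + β)/(1 − β)).
f' = 2468.6 × √(1.0670/0.9330) = 2468.6 × 1.06940 ≈ 2639.9 MHz.

2639.9 MHz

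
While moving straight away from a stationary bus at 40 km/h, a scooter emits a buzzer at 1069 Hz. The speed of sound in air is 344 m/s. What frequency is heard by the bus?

40 km/h = 11.11 m/s.
With the source moving away from a stationary observer, f' = f · v/(v + v_s).
f' = 1069 × 344/(344 + 11.11) = 1069 × 344/355.1 ≈ 1036 Hz.

1036 Hz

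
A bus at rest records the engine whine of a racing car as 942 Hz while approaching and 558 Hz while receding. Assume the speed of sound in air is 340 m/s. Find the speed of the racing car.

f₁/f₂ = (v + v_s)/(v − v_s), so v_s = v · (f₁ − f₂)/(f₁ + f₂).
v_s = 340 × (942 − 558)/(942 + 558) = 340 × 384/1500 ≈ 87 m/s.

87 m/s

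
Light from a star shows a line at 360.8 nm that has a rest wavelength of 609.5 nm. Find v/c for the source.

λ'/λ₀ = 0.5920 < 1 (blueshift), so the source is approaching.
λ'/λ₀ = √((1 − β)/(1 + β)) for an approaching source ⇒ β = (1 − r²)/(1 + r²) with r = λ'/λ₀.
β = (1 − 0.3504)/(1 + 0.3504) ≈ 0.481.

0.481c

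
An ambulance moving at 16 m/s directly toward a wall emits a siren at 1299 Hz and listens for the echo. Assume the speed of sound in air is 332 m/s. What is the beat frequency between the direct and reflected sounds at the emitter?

The wall receives the sound from a moving source: f₁ = f₀ · v/(v − v_e) = 1299 × 332/316 ≈ 1364.8 Hz.
On the return leg the ambulance is a moving observer: f₂ = f₁ · (v + v_e)/v = 1364.8 × 348/332 ≈ 1430.5 Hz.
Beat against the emitted tone: |f₂ − f₀| = 2v_e·f₀/(v − v_e) = 2 × 16 × 1299/316 ≈ 132 Hz.

132 Hz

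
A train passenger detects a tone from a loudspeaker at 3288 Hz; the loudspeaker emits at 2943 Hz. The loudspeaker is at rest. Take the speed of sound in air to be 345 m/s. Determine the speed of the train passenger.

40 m/s

f' > f, so the train passenger is approaching.
f' = f · (v + v_o)/v ⇒ v_o = v · |f'/f − 1|.
v_o = 345 × |3288/2943 − 1| = 345 × 0.1172 ≈ 40 m/s.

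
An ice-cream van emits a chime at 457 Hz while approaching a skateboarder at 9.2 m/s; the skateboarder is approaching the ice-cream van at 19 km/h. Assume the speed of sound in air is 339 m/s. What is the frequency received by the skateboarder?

19 km/h = 5.278 m/s.
Both move, so f' = f · (v + v_o)/(v − v_s).
f' = 457 × (339 + 5.278)/(339 − 9.2) = 457 × 344.28/329.8 ≈ 477 Hz.

477 Hz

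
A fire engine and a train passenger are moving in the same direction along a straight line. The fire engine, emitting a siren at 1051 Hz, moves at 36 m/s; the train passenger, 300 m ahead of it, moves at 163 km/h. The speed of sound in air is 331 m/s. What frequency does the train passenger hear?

1018 Hz

163 km/h = 45.28 m/s.
The train passenger is ahead, so the fire engine is moving toward it while the train passenger is moving away from the fire engine.
General Doppler shift: f' = f · (v − v_o)/(v − v_s).
f' = 1051 × (331 − 45.28)/(331 − 36) = 1051 × 285.72/295 ≈ 1018 Hz.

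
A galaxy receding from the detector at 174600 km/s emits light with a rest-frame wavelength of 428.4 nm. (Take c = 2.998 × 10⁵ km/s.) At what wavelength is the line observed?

β = v/c = 174600/299800 = 0.5824.
Relativistic Doppler for wavelength: λ' = λ₀ · √((1 + β)/(1 − β)).
λ' = 428.4 × √(1.5824/0.4176) = 428.4 × 1.94657 ≈ 833.9 nm.

833.9 nm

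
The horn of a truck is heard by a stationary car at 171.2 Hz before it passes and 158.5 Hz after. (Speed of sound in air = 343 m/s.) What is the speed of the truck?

f₁/f₂ = (v + v_s)/(v − v_s), so v_s = v · (f₁ − f₂)/(f₁ + f₂).
v_s = 343 × (171.2 − 158.5)/(171.2 + 158.5) = 343 × 12.7/329.7 ≈ 13.2 m/s.

13.2 m/s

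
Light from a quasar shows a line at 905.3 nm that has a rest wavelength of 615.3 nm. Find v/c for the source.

λ'/λ₀ = 1.4713 > 1 (redshift), so the source is receding.
λ'/λ₀ = √((1 + β)/(1 − β)) for a receding source ⇒ β = (r² − 1)/(r² + 1) with r = λ'/λ₀.
β = (2.1648 − 1)/(2.1648 + 1) ≈ 0.368.

0.368c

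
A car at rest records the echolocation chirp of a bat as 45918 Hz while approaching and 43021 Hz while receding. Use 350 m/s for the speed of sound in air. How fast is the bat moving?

11.4 m/s

f₁/f₂ = (v + v_s)/(v − v_s), so v_s = v · (f₁ − f₂)/(f₁ + f₂).
v_s = 350 × (45918 − 43021)/(45918 + 43021) = 350 × 2897/88939 ≈ 11.4 m/s.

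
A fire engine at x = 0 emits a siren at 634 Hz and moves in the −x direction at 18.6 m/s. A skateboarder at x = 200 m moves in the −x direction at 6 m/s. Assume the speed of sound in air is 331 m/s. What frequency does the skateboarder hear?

611 Hz

The observer lies on the +x side, so the source is heading away from the observer and the observer is heading toward the source.
With source receding and observer approaching, f' = f · (v + v_o)/(v + v_s).
f' = 634 × (331 + 6)/(331 + 18.6) = 634 × 337/349.6 ≈ 611 Hz.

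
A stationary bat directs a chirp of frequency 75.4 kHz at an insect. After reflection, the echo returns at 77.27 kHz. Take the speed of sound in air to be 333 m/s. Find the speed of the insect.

Double Doppler shift off a moving reflector: f₂ = f₀ · (v + u)/(v − u) (u > 0 toward emitter).
Rearranging, u = v · (f₂ − f₀)/(f₂ + f₀) = 333 × 1.87/152.67 ≈ 4.1 m/s.
So the insect is moving at 4.1 m/s toward the emitter.

4.1 m/s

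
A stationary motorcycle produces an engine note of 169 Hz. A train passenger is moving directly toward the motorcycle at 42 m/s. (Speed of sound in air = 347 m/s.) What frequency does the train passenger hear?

Moving observer, stationary source: f' = f · (v + v_o)/v.
f' = 169 × (347 + 42)/347 = 169 × 389/347 ≈ 189 Hz.

189 Hz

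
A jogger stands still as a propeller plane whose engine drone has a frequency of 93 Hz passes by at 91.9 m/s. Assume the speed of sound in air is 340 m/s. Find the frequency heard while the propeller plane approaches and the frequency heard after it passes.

Approaching: f₁ = f · v/(v − v_s) = 93 × 340/248.1 ≈ 127 Hz.
Receding: f₂ = f · v/(v + v_s) = 93 × 340/431.9 ≈ 73 Hz.

127 Hz approaching; 73 Hz receding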